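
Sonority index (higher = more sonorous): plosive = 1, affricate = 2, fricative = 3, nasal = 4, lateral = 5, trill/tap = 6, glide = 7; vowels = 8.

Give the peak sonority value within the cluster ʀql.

6

/ʀ/ is a trill/tap (sonority 6).
/q/ is a plosive (sonority 1).
/l/ is a lateral (sonority 5).
The maximum is 6.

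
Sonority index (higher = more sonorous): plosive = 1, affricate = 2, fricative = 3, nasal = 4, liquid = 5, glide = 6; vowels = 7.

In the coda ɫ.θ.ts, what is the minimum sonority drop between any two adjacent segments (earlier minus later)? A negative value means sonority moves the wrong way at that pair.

/ɫ/ — liquid, sonority 5.
/θ/ — fricative, sonority 3.
/ts/ — affricate, sonority 2.
/ɫ/→/θ/: change +2.
/θ/→/ts/: change +1.
Minimum = 1.

1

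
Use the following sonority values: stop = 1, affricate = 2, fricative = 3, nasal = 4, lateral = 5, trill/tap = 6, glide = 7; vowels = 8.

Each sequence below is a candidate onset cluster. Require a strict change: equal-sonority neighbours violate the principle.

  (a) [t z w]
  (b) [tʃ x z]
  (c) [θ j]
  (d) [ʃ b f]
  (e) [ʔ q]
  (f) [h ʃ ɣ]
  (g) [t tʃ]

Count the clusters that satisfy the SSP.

3

(a) sonority 1-3-7: well-formed.
(b) sonority 2-3-3: ill-formed.
(c) sonority 3-7: well-formed.
(d) sonority 3-1-3: ill-formed.
(e) sonority 1-1: ill-formed.
(f) sonority 3-3-3: ill-formed.
(g) sonority 1-2: well-formed.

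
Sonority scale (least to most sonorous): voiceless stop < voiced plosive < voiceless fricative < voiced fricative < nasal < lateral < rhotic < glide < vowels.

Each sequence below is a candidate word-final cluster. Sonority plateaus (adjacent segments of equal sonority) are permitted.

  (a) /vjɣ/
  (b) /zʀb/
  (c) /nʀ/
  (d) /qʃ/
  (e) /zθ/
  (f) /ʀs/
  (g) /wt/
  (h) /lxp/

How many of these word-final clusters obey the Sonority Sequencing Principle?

4

(a) 4-8-4 → violates
(b) 4-7-2 → violates
(c) 5-7 → violates
(d) 1-3 → violates
(e) 4-3 → obeys
(f) 7-3 → obeys
(g) 8-1 → obeys
(h) 6-3-1 → obeys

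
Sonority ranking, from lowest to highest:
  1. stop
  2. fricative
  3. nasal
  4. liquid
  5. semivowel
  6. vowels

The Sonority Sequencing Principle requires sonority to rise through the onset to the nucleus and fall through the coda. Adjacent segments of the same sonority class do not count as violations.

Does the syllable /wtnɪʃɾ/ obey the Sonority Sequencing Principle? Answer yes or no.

Onset: /w/ is a semivowel (sonority 5), /t/ is a stop (sonority 1), /n/ is a nasal (sonority 3); then the nucleus /ɪ/ (sonority 6).
Onset profile 5-1-3-6 — does not rise throughout.
Coda: /ʃ/ is a fricative (sonority 2), /ɾ/ is a liquid (sonority 4).
Coda profile 6-2-4 — does not fall throughout.

no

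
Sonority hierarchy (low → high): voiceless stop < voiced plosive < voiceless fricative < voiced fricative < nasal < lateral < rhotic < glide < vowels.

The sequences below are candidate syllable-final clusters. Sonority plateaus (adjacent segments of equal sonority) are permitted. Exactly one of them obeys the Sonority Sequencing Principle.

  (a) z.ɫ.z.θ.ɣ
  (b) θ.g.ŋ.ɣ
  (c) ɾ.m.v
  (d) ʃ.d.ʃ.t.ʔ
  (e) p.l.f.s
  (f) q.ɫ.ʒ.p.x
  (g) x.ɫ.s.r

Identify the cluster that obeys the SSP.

(a) sonority 4-6-4-3-4: ill-formed.
(b) sonority 3-2-5-4: ill-formed.
(c) sonority 7-5-4: well-formed.
(d) sonority 3-2-3-1-1: ill-formed.
(e) sonority 1-6-3-3: ill-formed.
(f) sonority 1-6-4-1-3: ill-formed.
(g) sonority 3-6-3-7: ill-formed.

c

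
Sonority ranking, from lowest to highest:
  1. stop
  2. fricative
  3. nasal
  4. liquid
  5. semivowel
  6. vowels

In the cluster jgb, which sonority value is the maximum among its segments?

5

/j/ is a semivowel (sonority 5).
/g/ is a stop (sonority 1).
/b/ is a stop (sonority 1).
The maximum is 5.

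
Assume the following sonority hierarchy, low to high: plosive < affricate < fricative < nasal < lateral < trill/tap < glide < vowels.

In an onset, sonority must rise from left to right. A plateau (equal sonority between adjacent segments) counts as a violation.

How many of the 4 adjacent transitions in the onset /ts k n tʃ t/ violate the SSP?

3

/ts/ is an affricate (sonority 2).
/k/ is a plosive (sonority 1).
/n/ is a nasal (sonority 4).
/tʃ/ is an affricate (sonority 2).
/t/ is a plosive (sonority 1).
/ts/→/k/: 2→1 (does not rise) — violation.
/k/→/n/: 1→4 (rises) — ok.
/n/→/tʃ/: 4→2 (does not rise) — violation.
/tʃ/→/t/: 2→1 (does not rise) — violation.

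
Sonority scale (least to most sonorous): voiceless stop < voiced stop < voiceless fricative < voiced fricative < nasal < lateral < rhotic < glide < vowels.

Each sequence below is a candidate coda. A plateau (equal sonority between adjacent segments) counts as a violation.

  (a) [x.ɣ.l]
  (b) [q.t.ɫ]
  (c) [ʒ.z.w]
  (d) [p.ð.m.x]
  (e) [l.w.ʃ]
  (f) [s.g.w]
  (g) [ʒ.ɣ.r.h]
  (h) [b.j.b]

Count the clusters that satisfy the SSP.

0

(a) [x.ɣ.l]: profile 3-4-6 — violates.
(b) [q.t.ɫ]: profile 1-1-6 — violates.
(c) [ʒ.z.w]: profile 4-4-8 — violates.
(d) [p.ð.m.x]: profile 1-4-5-3 — violates.
(e) [l.w.ʃ]: profile 6-8-3 — violates.
(f) [s.g.w]: profile 3-2-8 — violates.
(g) [ʒ.ɣ.r.h]: profile 4-4-7-3 — violates.
(h) [b.j.b]: profile 2-8-2 — violates.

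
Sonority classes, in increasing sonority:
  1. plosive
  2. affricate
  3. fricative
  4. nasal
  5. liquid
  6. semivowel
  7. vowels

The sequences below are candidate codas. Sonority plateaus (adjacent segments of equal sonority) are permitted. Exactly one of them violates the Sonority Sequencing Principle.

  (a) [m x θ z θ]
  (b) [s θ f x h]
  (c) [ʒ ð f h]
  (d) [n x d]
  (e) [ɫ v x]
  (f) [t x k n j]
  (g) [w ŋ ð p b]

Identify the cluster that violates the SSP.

(a) sonority 4-3-3-3-3: well-formed.
(b) sonority 3-3-3-3-3: well-formed.
(c) sonority 3-3-3-3: well-formed.
(d) sonority 4-3-1: well-formed.
(e) sonority 5-3-3: well-formed.
(f) sonority 1-3-1-4-6: ill-formed.
(g) sonority 6-4-3-1-1: well-formed.

f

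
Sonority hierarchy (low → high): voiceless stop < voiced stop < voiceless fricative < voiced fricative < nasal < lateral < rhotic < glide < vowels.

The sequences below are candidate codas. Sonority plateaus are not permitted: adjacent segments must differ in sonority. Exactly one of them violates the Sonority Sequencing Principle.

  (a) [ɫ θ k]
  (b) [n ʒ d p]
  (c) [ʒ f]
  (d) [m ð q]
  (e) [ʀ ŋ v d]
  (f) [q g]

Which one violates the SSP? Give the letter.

f

(a) sonority 6-3-1: well-formed.
(b) sonority 5-4-2-1: well-formed.
(c) sonority 4-3: well-formed.
(d) sonority 5-4-1: well-formed.
(e) sonority 7-5-4-2: well-formed.
(f) sonority 1-2: ill-formed.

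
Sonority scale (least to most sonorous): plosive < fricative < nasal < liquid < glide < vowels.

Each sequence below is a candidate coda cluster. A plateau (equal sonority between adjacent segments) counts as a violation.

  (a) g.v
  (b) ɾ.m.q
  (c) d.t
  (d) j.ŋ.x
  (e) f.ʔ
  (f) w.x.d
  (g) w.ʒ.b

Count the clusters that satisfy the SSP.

(a) sonority 1-2: ill-formed.
(b) sonority 4-3-1: well-formed.
(c) sonority 1-1: ill-formed.
(d) sonority 5-3-2: well-formed.
(e) sonority 2-1: well-formed.
(f) sonority 5-2-1: well-formed.
(g) sonority 5-2-1: well-formed.

5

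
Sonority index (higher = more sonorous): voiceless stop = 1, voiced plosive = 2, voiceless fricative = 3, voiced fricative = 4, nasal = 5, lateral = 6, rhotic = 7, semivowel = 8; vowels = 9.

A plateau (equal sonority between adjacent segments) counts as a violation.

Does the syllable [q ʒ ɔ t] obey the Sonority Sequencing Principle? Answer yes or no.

Onset: /q/ is a voiceless stop (sonority 1), /ʒ/ is a voiced fricative (sonority 4); then the nucleus /ɔ/ (sonority 9).
Onset profile 1-4-9 — rises to the nucleus.
Coda: /t/ is a voiceless stop (sonority 1).
Coda profile 9-1 — falls from the nucleus.

yes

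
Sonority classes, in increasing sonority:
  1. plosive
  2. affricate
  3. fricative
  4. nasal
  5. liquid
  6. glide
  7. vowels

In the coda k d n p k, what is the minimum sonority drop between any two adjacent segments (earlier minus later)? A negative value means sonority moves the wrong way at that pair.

/k/: plosive = 1.
/d/: plosive = 1.
/n/: nasal = 4.
/p/: plosive = 1.
/k/: plosive = 1.
/k/→/d/: change +0.
/d/→/n/: change -3.
/n/→/p/: change +3.
/p/→/k/: change +0.
Minimum = -3.

-3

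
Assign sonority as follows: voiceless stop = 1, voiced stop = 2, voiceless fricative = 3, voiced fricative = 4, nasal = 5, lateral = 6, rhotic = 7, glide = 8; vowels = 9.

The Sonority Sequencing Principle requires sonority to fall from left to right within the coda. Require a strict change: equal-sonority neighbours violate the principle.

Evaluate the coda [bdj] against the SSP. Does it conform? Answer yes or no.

no

/b/ — voiced stop, sonority 2.
/d/ — voiced stop, sonority 2.
/j/ — glide, sonority 8.
The profile is 2-2-8. Between /b/ (2) and /d/ (2) sonority does not fall, so the cluster violates the SSP.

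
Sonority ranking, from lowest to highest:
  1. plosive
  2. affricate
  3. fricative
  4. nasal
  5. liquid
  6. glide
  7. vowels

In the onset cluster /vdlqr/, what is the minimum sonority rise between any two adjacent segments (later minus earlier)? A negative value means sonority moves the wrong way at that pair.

-4

/v/ is a fricative (sonority 3).
/d/ is a plosive (sonority 1).
/l/ is a liquid (sonority 5).
/q/ is a plosive (sonority 1).
/r/ is a liquid (sonority 5).
/v/→/d/: change -2.
/d/→/l/: change +4.
/l/→/q/: change -4.
/q/→/r/: change +4.
Minimum = -4.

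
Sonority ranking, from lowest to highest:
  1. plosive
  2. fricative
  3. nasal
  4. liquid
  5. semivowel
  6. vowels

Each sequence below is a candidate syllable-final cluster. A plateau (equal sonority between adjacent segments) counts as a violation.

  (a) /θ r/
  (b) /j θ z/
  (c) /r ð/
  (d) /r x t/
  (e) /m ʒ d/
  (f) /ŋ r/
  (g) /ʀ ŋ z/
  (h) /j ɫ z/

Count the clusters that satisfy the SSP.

5

(a) sonority 2-4: ill-formed.
(b) sonority 5-2-2: ill-formed.
(c) sonority 4-2: well-formed.
(d) sonority 4-2-1: well-formed.
(e) sonority 3-2-1: well-formed.
(f) sonority 3-4: ill-formed.
(g) sonority 4-3-2: well-formed.
(h) sonority 5-4-2: well-formed.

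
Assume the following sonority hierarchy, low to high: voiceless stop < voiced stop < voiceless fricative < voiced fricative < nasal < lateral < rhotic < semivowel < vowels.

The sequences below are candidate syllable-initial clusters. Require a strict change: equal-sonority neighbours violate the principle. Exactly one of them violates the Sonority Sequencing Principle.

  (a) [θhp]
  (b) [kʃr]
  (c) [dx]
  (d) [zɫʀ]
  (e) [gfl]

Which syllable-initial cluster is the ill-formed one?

a

(a) [θhp]: profile 3-3-1 — violates.
(b) [kʃr]: profile 1-3-7 — obeys.
(c) [dx]: profile 2-3 — obeys.
(d) [zɫʀ]: profile 4-6-7 — obeys.
(e) [gfl]: profile 2-3-6 — obeys.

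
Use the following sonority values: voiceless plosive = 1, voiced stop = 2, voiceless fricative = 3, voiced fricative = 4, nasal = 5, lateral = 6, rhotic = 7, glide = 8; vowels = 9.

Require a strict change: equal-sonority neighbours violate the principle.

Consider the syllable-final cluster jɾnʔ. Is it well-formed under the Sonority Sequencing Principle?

yes

/j/: glide = 8.
/ɾ/: rhotic = 7.
/n/: nasal = 5.
/ʔ/: voiceless plosive = 1.
The profile 8-7-5-1 strictly falls, so the syllable-final cluster satisfies the SSP.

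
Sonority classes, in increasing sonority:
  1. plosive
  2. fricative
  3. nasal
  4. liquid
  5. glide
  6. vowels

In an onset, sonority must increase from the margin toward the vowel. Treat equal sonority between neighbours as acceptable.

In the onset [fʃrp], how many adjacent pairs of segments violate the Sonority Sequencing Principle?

1

/f/ — fricative, sonority 2.
/ʃ/ — fricative, sonority 2.
/r/ — liquid, sonority 4.
/p/ — plosive, sonority 1.
/f/→/ʃ/: 2→2 (plateau, allowed) — ok.
/ʃ/→/r/: 2→4 (rises) — ok.
/r/→/p/: 4→1 (does not rise) — violation.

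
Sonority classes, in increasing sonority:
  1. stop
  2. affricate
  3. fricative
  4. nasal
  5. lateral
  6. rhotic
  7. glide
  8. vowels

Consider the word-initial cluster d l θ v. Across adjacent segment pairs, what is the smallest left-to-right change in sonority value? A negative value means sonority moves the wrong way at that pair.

/d/ — stop, sonority 1.
/l/ — lateral, sonority 5.
/θ/ — fricative, sonority 3.
/v/ — fricative, sonority 3.
/d/→/l/: change +4.
/l/→/θ/: change -2.
/θ/→/v/: change +0.
Minimum = -2.

-2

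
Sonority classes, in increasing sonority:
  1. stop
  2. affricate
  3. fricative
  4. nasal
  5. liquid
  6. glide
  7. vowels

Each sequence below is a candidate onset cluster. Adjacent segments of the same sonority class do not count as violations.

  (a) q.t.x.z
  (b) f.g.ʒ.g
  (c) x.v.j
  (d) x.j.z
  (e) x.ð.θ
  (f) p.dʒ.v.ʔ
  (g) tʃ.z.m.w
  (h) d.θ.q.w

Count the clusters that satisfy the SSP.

4

(a) q.t.x.z: profile 1-1-3-3 — obeys.
(b) f.g.ʒ.g: profile 3-1-3-1 — violates.
(c) x.v.j: profile 3-3-6 — obeys.
(d) x.j.z: profile 3-6-3 — violates.
(e) x.ð.θ: profile 3-3-3 — obeys.
(f) p.dʒ.v.ʔ: profile 1-2-3-1 — violates.
(g) tʃ.z.m.w: profile 2-3-4-6 — obeys.
(h) d.θ.q.w: profile 1-3-1-6 — violates.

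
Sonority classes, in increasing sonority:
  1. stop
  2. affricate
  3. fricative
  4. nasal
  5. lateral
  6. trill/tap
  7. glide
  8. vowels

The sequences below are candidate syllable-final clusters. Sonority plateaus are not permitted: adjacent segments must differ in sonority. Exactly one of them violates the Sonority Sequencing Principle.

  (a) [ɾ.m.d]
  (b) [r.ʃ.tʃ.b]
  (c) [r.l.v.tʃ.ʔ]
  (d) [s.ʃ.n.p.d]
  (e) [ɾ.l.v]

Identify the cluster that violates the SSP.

d

(a) [ɾ.m.d]: profile 6-4-1 — obeys.
(b) [r.ʃ.tʃ.b]: profile 6-3-2-1 — obeys.
(c) [r.l.v.tʃ.ʔ]: profile 6-5-3-2-1 — obeys.
(d) [s.ʃ.n.p.d]: profile 3-3-4-1-1 — violates.
(e) [ɾ.l.v]: profile 6-5-3 — obeys.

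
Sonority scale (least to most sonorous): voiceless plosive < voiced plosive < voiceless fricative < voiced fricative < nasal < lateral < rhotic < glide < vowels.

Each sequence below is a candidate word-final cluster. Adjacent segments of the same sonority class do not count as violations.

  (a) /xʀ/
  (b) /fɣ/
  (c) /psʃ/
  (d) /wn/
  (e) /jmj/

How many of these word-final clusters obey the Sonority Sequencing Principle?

(a) /xʀ/: profile 3-7 — violates.
(b) /fɣ/: profile 3-4 — violates.
(c) /psʃ/: profile 1-3-3 — violates.
(d) /wn/: profile 8-5 — obeys.
(e) /jmj/: profile 8-5-8 — violates.

1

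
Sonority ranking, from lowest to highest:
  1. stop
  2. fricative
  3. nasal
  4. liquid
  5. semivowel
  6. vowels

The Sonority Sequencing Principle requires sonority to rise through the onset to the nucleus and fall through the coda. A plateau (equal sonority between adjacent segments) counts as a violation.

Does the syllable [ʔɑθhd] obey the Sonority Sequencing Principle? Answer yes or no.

Onset: /ʔ/ is a stop (sonority 1); then the nucleus /ɑ/ (sonority 6).
Onset profile 1-6 — rises to the nucleus.
Coda: /θ/ is a fricative (sonority 2), /h/ is a fricative (sonority 2), /d/ is a stop (sonority 1).
Coda profile 6-2-2-1 — does not strictly fall throughout.

no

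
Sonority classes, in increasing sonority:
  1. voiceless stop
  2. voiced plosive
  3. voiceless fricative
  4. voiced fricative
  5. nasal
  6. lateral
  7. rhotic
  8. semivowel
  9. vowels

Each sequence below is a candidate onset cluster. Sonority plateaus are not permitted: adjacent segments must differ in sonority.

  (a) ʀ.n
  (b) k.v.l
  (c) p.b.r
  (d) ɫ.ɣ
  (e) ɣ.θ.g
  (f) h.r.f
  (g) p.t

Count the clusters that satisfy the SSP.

(a) 7-5 → violates
(b) 1-4-6 → obeys
(c) 1-2-7 → obeys
(d) 6-4 → violates
(e) 4-3-2 → violates
(f) 3-7-3 → violates
(g) 1-1 → violates

2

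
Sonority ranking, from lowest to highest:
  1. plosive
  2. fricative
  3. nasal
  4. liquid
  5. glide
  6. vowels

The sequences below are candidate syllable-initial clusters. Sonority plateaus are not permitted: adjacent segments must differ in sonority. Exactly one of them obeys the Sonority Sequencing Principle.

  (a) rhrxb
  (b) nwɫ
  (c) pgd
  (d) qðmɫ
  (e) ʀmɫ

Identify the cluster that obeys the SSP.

(a) sonority 4-2-4-2-1: ill-formed.
(b) sonority 3-5-4: ill-formed.
(c) sonority 1-1-1: ill-formed.
(d) sonority 1-2-3-4: well-formed.
(e) sonority 4-3-4: ill-formed.

d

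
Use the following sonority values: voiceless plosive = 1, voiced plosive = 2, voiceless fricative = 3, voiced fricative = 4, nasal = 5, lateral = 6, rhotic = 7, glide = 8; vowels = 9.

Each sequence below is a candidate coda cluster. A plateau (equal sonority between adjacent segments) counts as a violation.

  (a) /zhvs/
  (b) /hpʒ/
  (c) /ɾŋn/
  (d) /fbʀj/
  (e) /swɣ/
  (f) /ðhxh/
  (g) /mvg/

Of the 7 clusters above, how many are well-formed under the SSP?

(a) sonority 4-3-4-3: ill-formed.
(b) sonority 3-1-4: ill-formed.
(c) sonority 7-5-5: ill-formed.
(d) sonority 3-2-7-8: ill-formed.
(e) sonority 3-8-4: ill-formed.
(f) sonority 4-3-3-3: ill-formed.
(g) sonority 5-4-2: well-formed.

1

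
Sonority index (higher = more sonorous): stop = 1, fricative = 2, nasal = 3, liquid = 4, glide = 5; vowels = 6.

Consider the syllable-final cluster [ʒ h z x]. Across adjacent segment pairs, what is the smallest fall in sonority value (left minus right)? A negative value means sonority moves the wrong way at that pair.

/ʒ/ — fricative, sonority 2.
/h/ — fricative, sonority 2.
/z/ — fricative, sonority 2.
/x/ — fricative, sonority 2.
/ʒ/→/h/: change +0.
/h/→/z/: change +0.
/z/→/x/: change +0.
Minimum = 0.

0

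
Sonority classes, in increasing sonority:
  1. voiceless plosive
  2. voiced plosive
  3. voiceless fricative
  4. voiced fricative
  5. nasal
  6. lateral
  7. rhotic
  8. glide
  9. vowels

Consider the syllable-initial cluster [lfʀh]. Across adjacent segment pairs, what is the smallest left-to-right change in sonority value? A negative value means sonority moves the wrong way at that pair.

/l/ — lateral, sonority 6.
/f/ — voiceless fricative, sonority 3.
/ʀ/ — rhotic, sonority 7.
/h/ — voiceless fricative, sonority 3.
/l/→/f/: change -3.
/f/→/ʀ/: change +4.
/ʀ/→/h/: change -4.
Minimum = -4.

-4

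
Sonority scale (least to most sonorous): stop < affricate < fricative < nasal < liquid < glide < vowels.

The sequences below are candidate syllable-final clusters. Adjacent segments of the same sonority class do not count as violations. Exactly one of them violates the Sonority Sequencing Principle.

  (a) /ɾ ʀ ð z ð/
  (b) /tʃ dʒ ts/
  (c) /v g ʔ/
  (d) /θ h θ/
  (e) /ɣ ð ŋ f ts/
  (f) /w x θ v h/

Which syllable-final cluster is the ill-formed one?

e

(a) /ɾ ʀ ð z ð/: profile 5-5-3-3-3 — obeys.
(b) /tʃ dʒ ts/: profile 2-2-2 — obeys.
(c) /v g ʔ/: profile 3-1-1 — obeys.
(d) /θ h θ/: profile 3-3-3 — obeys.
(e) /ɣ ð ŋ f ts/: profile 3-3-4-3-2 — violates.
(f) /w x θ v h/: profile 6-3-3-3-3 — obeys.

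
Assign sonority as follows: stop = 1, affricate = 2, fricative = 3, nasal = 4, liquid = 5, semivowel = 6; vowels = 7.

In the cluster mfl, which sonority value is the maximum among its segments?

5

/m/ — nasal, sonority 4.
/f/ — fricative, sonority 3.
/l/ — liquid, sonority 5.
The maximum is 5.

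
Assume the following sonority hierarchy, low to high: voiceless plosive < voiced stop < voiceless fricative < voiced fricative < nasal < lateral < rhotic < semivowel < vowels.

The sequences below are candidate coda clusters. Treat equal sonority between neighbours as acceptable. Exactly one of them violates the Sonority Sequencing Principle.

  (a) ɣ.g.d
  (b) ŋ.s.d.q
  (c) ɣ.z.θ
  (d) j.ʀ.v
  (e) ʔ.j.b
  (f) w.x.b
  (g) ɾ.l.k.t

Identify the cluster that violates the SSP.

e

(a) 4-2-2 → obeys
(b) 5-3-2-1 → obeys
(c) 4-4-3 → obeys
(d) 8-7-4 → obeys
(e) 1-8-2 → violates
(f) 8-3-2 → obeys
(g) 7-6-1-1 → obeys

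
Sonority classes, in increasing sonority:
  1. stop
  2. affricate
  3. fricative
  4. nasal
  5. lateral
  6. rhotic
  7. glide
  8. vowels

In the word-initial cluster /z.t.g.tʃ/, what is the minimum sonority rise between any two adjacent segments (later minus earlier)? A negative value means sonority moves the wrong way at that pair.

/z/ is a fricative (sonority 3).
/t/ is a stop (sonority 1).
/g/ is a stop (sonority 1).
/tʃ/ is an affricate (sonority 2).
/z/→/t/: change -2.
/t/→/g/: change +0.
/g/→/tʃ/: change +1.
Minimum = -2.

-2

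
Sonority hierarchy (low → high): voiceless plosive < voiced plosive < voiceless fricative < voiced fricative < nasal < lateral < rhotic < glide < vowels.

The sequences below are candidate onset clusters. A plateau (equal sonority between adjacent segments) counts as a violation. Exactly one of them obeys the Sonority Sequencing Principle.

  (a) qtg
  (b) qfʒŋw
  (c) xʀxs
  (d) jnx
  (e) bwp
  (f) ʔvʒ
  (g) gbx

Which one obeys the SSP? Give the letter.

b

(a) sonority 1-1-2: ill-formed.
(b) sonority 1-3-4-5-8: well-formed.
(c) sonority 3-7-3-3: ill-formed.
(d) sonority 8-5-3: ill-formed.
(e) sonority 2-8-1: ill-formed.
(f) sonority 1-4-4: ill-formed.
(g) sonority 2-2-3: ill-formed.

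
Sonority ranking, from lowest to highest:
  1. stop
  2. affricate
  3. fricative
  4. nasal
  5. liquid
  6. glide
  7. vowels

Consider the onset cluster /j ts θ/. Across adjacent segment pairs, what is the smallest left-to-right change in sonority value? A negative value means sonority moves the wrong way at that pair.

/j/: glide = 6.
/ts/: affricate = 2.
/θ/: fricative = 3.
/j/→/ts/: change -4.
/ts/→/θ/: change +1.
Minimum = -4.

-4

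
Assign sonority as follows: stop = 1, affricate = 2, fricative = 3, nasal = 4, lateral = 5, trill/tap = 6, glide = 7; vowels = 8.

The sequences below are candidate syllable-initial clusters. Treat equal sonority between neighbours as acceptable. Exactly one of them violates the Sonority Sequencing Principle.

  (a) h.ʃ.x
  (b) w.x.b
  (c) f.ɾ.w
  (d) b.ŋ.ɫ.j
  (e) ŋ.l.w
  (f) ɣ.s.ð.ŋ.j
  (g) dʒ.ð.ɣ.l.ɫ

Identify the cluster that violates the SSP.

b

(a) sonority 3-3-3: well-formed.
(b) sonority 7-3-1: ill-formed.
(c) sonority 3-6-7: well-formed.
(d) sonority 1-4-5-7: well-formed.
(e) sonority 4-5-7: well-formed.
(f) sonority 3-3-3-4-7: well-formed.
(g) sonority 2-3-3-5-5: well-formed.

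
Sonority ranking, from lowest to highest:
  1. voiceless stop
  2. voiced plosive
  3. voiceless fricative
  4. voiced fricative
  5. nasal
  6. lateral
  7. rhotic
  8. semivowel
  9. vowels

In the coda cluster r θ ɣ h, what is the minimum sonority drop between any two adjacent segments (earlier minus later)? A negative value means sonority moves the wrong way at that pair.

-1

/r/ is a rhotic (sonority 7).
/θ/ is a voiceless fricative (sonority 3).
/ɣ/ is a voiced fricative (sonority 4).
/h/ is a voiceless fricative (sonority 3).
/r/→/θ/: change +4.
/θ/→/ɣ/: change -1.
/ɣ/→/h/: change +1.
Minimum = -1.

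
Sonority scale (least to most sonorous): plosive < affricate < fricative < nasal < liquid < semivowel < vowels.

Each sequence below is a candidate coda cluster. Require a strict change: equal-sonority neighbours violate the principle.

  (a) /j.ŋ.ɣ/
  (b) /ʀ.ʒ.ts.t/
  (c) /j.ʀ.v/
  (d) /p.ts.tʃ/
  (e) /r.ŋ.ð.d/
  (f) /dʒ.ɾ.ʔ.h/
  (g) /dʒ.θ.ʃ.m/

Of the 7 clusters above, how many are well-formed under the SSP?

4

(a) 6-4-3 → obeys
(b) 5-3-2-1 → obeys
(c) 6-5-3 → obeys
(d) 1-2-2 → violates
(e) 5-4-3-1 → obeys
(f) 2-5-1-3 → violates
(g) 2-3-3-4 → violates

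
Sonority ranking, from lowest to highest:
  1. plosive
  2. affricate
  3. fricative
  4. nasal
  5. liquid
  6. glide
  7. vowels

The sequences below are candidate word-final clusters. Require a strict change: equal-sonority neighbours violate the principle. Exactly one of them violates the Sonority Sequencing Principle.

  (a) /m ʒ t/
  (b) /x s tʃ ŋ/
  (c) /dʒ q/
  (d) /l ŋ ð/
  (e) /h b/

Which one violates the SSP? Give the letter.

(a) sonority 4-3-1: well-formed.
(b) sonority 3-3-2-4: ill-formed.
(c) sonority 2-1: well-formed.
(d) sonority 5-4-3: well-formed.
(e) sonority 3-1: well-formed.

b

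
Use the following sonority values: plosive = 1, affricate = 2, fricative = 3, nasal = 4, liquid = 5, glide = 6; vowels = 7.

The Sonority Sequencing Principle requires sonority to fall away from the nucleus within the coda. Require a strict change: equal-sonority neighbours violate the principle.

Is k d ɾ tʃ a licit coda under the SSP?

/k/ is a plosive (sonority 1).
/d/ is a plosive (sonority 1).
/ɾ/ is a liquid (sonority 5).
/tʃ/ is an affricate (sonority 2).
The profile is 1-1-5-2. Between /k/ (1) and /d/ (1) sonority does not fall, so the cluster violates the SSP.

no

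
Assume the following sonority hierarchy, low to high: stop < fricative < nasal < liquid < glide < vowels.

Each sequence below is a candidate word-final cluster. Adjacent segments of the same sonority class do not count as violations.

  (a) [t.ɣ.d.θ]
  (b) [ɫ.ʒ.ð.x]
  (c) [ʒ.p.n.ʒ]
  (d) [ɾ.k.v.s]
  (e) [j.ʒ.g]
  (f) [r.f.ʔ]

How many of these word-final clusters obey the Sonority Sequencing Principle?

3

(a) sonority 1-2-1-2: ill-formed.
(b) sonority 4-2-2-2: well-formed.
(c) sonority 2-1-3-2: ill-formed.
(d) sonority 4-1-2-2: ill-formed.
(e) sonority 5-2-1: well-formed.
(f) sonority 4-2-1: well-formed.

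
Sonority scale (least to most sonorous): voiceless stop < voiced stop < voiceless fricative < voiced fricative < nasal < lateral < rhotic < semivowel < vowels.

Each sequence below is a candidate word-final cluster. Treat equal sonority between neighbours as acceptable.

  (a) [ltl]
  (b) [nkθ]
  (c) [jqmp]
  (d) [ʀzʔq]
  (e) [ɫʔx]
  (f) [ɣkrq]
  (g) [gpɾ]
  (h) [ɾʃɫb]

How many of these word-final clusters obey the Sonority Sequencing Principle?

1

(a) sonority 6-1-6: ill-formed.
(b) sonority 5-1-3: ill-formed.
(c) sonority 8-1-5-1: ill-formed.
(d) sonority 7-4-1-1: well-formed.
(e) sonority 6-1-3: ill-formed.
(f) sonority 4-1-7-1: ill-formed.
(g) sonority 2-1-7: ill-formed.
(h) sonority 7-3-6-2: ill-formed.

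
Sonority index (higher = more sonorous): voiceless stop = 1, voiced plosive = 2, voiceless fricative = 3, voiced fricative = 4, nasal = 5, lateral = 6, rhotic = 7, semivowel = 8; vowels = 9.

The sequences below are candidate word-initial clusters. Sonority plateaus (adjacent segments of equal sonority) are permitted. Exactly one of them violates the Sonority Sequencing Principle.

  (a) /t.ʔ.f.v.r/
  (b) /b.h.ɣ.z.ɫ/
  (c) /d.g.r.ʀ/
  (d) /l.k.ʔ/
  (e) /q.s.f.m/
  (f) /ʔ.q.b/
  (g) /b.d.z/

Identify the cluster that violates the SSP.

(a) /t.ʔ.f.v.r/: profile 1-1-3-4-7 — obeys.
(b) /b.h.ɣ.z.ɫ/: profile 2-3-4-4-6 — obeys.
(c) /d.g.r.ʀ/: profile 2-2-7-7 — obeys.
(d) /l.k.ʔ/: profile 6-1-1 — violates.
(e) /q.s.f.m/: profile 1-3-3-5 — obeys.
(f) /ʔ.q.b/: profile 1-1-2 — obeys.
(g) /b.d.z/: profile 2-2-4 — obeys.

d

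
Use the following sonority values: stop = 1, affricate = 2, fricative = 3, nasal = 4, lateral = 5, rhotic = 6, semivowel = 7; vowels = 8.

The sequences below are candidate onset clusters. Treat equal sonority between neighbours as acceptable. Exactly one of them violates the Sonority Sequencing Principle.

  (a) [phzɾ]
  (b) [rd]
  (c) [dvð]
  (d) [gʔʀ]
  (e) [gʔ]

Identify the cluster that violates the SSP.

(a) 1-3-3-6 → obeys
(b) 6-1 → violates
(c) 1-3-3 → obeys
(d) 1-1-6 → obeys
(e) 1-1 → obeys

b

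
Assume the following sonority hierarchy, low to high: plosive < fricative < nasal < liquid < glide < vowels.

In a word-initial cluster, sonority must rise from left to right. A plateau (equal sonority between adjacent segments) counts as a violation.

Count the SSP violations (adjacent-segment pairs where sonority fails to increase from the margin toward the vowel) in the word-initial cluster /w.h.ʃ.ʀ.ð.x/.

/w/ is a glide (sonority 5).
/h/ is a fricative (sonority 2).
/ʃ/ is a fricative (sonority 2).
/ʀ/ is a liquid (sonority 4).
/ð/ is a fricative (sonority 2).
/x/ is a fricative (sonority 2).
/w/→/h/: 5→2 (does not rise) — violation.
/h/→/ʃ/: 2→2 (plateau) — violation.
/ʃ/→/ʀ/: 2→4 (rises) — ok.
/ʀ/→/ð/: 4→2 (does not rise) — violation.
/ð/→/x/: 2→2 (plateau) — violation.

4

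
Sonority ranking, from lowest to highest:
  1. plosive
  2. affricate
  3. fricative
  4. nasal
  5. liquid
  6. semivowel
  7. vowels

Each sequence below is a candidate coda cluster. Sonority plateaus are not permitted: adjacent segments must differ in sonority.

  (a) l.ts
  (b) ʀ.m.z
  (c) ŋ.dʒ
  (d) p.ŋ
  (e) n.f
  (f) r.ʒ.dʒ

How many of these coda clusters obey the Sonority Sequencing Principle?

(a) sonority 5-2: well-formed.
(b) sonority 5-4-3: well-formed.
(c) sonority 4-2: well-formed.
(d) sonority 1-4: ill-formed.
(e) sonority 4-3: well-formed.
(f) sonority 5-3-2: well-formed.

5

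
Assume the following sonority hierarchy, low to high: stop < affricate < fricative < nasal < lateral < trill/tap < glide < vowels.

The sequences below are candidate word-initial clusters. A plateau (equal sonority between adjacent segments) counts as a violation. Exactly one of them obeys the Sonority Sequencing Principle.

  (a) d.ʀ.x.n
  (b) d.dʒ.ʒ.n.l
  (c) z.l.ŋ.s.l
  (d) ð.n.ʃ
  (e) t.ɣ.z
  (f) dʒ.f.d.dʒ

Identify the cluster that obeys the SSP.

b

(a) d.ʀ.x.n: profile 1-6-3-4 — violates.
(b) d.dʒ.ʒ.n.l: profile 1-2-3-4-5 — obeys.
(c) z.l.ŋ.s.l: profile 3-5-4-3-5 — violates.
(d) ð.n.ʃ: profile 3-4-3 — violates.
(e) t.ɣ.z: profile 1-3-3 — violates.
(f) dʒ.f.d.dʒ: profile 2-3-1-2 — violates.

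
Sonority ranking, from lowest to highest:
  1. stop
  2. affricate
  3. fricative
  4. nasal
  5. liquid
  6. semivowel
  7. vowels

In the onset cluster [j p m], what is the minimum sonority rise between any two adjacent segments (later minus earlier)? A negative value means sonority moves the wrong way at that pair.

-5

/j/: semivowel = 6.
/p/: stop = 1.
/m/: nasal = 4.
/j/→/p/: change -5.
/p/→/m/: change +3.
Minimum = -5.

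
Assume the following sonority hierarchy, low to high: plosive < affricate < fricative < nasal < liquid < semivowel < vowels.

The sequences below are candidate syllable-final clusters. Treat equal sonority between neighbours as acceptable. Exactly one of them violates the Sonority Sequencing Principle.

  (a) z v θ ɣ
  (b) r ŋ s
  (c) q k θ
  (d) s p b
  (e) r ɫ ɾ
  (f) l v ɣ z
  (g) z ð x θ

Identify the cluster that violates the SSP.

(a) 3-3-3-3 → obeys
(b) 5-4-3 → obeys
(c) 1-1-3 → violates
(d) 3-1-1 → obeys
(e) 5-5-5 → obeys
(f) 5-3-3-3 → obeys
(g) 3-3-3-3 → obeys

c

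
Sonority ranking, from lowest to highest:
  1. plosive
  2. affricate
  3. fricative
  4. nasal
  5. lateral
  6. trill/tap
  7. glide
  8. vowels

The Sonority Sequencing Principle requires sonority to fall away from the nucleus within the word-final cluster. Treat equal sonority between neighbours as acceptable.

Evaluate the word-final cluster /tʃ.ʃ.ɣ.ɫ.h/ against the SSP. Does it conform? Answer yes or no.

no

/tʃ/ — affricate, sonority 2.
/ʃ/ — fricative, sonority 3.
/ɣ/ — fricative, sonority 3.
/ɫ/ — lateral, sonority 5.
/h/ — fricative, sonority 3.
The profile is 2-3-3-5-3. Between /tʃ/ (2) and /ʃ/ (3) sonority does not fall, so the cluster violates the SSP.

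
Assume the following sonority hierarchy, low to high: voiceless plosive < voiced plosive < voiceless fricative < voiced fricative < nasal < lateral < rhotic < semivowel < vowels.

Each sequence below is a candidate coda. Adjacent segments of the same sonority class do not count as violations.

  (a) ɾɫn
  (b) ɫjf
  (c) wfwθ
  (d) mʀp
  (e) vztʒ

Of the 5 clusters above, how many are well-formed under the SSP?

(a) sonority 7-6-5: well-formed.
(b) sonority 6-8-3: ill-formed.
(c) sonority 8-3-8-3: ill-formed.
(d) sonority 5-7-1: ill-formed.
(e) sonority 4-4-1-4: ill-formed.

1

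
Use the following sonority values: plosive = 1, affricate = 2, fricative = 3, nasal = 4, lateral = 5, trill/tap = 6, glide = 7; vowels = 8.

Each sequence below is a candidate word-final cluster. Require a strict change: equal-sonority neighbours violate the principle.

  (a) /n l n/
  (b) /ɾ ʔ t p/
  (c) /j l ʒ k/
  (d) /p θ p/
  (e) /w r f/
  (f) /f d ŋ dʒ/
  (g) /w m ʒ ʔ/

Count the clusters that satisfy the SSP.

3

(a) /n l n/: profile 4-5-4 — violates.
(b) /ɾ ʔ t p/: profile 6-1-1-1 — violates.
(c) /j l ʒ k/: profile 7-5-3-1 — obeys.
(d) /p θ p/: profile 1-3-1 — violates.
(e) /w r f/: profile 7-6-3 — obeys.
(f) /f d ŋ dʒ/: profile 3-1-4-2 — violates.
(g) /w m ʒ ʔ/: profile 7-4-3-1 — obeys.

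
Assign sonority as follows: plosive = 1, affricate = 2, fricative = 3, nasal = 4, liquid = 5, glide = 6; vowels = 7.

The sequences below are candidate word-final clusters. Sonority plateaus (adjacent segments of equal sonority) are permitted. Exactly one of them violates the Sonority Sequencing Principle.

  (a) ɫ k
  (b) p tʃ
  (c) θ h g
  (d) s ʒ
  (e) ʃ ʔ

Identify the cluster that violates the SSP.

b

(a) 5-1 → obeys
(b) 1-2 → violates
(c) 3-3-1 → obeys
(d) 3-3 → obeys
(e) 3-1 → obeys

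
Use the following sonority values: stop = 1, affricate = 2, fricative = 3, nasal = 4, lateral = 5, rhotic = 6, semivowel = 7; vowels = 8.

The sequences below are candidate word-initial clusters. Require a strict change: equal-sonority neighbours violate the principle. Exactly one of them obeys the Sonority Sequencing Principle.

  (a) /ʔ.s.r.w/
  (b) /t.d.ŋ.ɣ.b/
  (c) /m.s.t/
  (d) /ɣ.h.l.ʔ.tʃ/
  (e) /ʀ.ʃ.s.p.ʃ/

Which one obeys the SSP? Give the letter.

a

(a) 1-3-6-7 → obeys
(b) 1-1-4-3-1 → violates
(c) 4-3-1 → violates
(d) 3-3-5-1-2 → violates
(e) 6-3-3-1-3 → violates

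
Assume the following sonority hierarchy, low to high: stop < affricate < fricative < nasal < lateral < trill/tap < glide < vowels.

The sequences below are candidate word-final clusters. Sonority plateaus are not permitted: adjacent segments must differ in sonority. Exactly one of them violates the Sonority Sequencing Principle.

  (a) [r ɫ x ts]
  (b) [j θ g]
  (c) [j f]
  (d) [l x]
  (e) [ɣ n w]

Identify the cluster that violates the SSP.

e

(a) 6-5-3-2 → obeys
(b) 7-3-1 → obeys
(c) 7-3 → obeys
(d) 5-3 → obeys
(e) 3-4-7 → violates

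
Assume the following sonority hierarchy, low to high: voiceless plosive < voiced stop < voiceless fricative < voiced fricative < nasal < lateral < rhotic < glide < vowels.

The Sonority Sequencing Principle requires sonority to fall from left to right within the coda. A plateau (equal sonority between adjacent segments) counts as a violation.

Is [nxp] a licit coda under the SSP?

yes

/n/: nasal = 5.
/x/: voiceless fricative = 3.
/p/: voiceless plosive = 1.
The profile 5-3-1 strictly falls, so the coda satisfies the SSP.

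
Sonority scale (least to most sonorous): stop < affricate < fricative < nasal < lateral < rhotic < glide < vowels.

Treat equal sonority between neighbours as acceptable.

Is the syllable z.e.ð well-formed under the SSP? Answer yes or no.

Onset: /z/ is a fricative (sonority 3); then the nucleus /e/ (sonority 8).
Onset profile 3-8 — rises to the nucleus.
Coda: /ð/ is a fricative (sonority 3).
Coda profile 8-3 — falls from the nucleus.

yes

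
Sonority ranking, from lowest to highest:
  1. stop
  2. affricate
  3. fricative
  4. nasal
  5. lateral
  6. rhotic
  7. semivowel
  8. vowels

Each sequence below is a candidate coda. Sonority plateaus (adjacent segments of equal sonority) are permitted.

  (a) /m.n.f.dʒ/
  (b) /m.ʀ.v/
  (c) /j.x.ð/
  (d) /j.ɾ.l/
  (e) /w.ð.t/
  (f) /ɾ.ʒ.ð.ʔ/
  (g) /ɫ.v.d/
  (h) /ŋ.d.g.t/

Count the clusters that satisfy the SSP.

(a) 4-4-3-2 → obeys
(b) 4-6-3 → violates
(c) 7-3-3 → obeys
(d) 7-6-5 → obeys
(e) 7-3-1 → obeys
(f) 6-3-3-1 → obeys
(g) 5-3-1 → obeys
(h) 4-1-1-1 → obeys

7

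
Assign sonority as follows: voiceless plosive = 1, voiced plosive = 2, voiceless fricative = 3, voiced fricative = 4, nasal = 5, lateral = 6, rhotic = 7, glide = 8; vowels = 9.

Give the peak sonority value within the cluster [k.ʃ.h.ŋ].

/k/ is a voiceless plosive (sonority 1).
/ʃ/ is a voiceless fricative (sonority 3).
/h/ is a voiceless fricative (sonority 3).
/ŋ/ is a nasal (sonority 5).
The maximum is 5.

5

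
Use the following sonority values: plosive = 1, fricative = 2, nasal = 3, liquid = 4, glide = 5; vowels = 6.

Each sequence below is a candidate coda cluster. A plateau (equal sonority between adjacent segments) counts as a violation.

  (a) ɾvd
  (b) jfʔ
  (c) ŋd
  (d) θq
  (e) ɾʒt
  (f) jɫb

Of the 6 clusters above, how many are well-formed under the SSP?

(a) sonority 4-2-1: well-formed.
(b) sonority 5-2-1: well-formed.
(c) sonority 3-1: well-formed.
(d) sonority 2-1: well-formed.
(e) sonority 4-2-1: well-formed.
(f) sonority 5-4-1: well-formed.

6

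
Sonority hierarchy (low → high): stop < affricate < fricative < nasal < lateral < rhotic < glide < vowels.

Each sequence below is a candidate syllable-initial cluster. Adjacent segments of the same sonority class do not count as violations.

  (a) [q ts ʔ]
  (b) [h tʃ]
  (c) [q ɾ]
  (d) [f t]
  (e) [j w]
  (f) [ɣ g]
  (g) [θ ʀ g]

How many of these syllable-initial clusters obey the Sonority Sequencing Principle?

2

(a) 1-2-1 → violates
(b) 3-2 → violates
(c) 1-6 → obeys
(d) 3-1 → violates
(e) 7-7 → obeys
(f) 3-1 → violates
(g) 3-6-1 → violates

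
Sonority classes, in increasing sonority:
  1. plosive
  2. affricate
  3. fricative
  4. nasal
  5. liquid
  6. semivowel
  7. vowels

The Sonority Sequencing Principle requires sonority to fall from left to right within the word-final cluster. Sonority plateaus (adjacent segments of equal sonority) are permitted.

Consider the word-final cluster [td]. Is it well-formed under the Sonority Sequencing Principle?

/t/ is a plosive (sonority 1).
/d/ is a plosive (sonority 1).
The profile 1-1 is non-increasing (plateaus allowed), so the word-final cluster satisfies the SSP.

yes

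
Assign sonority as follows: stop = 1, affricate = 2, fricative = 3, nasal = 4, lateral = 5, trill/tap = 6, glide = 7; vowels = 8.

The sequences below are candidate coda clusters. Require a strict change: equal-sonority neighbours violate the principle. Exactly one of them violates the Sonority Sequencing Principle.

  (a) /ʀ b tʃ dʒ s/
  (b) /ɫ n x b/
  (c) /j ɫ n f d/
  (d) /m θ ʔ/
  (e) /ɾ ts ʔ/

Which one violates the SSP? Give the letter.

a

(a) /ʀ b tʃ dʒ s/: profile 6-1-2-2-3 — violates.
(b) /ɫ n x b/: profile 5-4-3-1 — obeys.
(c) /j ɫ n f d/: profile 7-5-4-3-1 — obeys.
(d) /m θ ʔ/: profile 4-3-1 — obeys.
(e) /ɾ ts ʔ/: profile 6-2-1 — obeys.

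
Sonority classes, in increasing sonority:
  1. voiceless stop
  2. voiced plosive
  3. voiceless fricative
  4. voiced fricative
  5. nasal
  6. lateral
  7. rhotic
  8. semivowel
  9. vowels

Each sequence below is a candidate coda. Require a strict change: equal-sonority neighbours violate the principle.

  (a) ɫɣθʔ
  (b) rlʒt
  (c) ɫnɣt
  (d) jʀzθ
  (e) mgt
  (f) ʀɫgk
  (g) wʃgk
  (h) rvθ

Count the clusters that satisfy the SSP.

(a) ɫɣθʔ: profile 6-4-3-1 — obeys.
(b) rlʒt: profile 7-6-4-1 — obeys.
(c) ɫnɣt: profile 6-5-4-1 — obeys.
(d) jʀzθ: profile 8-7-4-3 — obeys.
(e) mgt: profile 5-2-1 — obeys.
(f) ʀɫgk: profile 7-6-2-1 — obeys.
(g) wʃgk: profile 8-3-2-1 — obeys.
(h) rvθ: profile 7-4-3 — obeys.

8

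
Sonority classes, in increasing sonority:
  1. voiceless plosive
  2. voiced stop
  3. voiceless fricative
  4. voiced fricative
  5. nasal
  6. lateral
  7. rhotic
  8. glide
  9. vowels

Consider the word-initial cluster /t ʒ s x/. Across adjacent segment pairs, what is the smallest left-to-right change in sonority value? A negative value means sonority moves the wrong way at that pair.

-1

/t/: voiceless plosive = 1.
/ʒ/: voiced fricative = 4.
/s/: voiceless fricative = 3.
/x/: voiceless fricative = 3.
/t/→/ʒ/: change +3.
/ʒ/→/s/: change -1.
/s/→/x/: change +0.
Minimum = -1.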